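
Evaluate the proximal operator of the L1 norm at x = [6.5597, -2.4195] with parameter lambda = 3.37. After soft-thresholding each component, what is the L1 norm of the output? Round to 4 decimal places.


Soft-thresholding with lambda = 3.37:
prox(6.5597) = sign(6.5597)*max(|6.5597| - 3.37, 0) = 3.1897
prox(-2.4195) = sign(-2.4195)*max(|-2.4195| - 3.37, 0) = 0.0
prox(x) = [3.1897, 0.0]
||prox(x)||_1 = 3.1897 + 0.0 = 3.1897


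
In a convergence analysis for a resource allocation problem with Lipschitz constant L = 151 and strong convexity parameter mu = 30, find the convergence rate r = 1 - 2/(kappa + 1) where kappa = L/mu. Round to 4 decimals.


Step 1: Compute the condition number.
kappa = L/mu = 151/30 = 5.0333
Step 2: Compute the convergence rate.
r = 1 - 2/(kappa + 1) = 1 - 2*mu/(L + mu) = (L - mu)/(L + mu) = 121/181 = 0.6685


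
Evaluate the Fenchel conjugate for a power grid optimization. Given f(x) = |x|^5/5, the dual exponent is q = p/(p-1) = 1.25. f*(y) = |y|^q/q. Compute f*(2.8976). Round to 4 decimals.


The conjugate exponent q satisfies 1/p + 1/q = 1.
p = 5, so q = 5/(5 - 1) = 1.25
|y|^q = 2.8976^1.25 = 3.7805
f*(2.8976) = 3.7805 / 1.25 = 3.0244


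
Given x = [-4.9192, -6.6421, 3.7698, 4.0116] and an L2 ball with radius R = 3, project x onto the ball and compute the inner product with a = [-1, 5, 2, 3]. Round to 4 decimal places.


Step 1: Compute ||x|| (intermediates to 6 decimals).
||x|| = sqrt((-4.9192)^2 + (-6.6421)^2 + 3.7698^2 + 4.0116^2) = 9.930778
Step 2: Project.
Since ||x|| > R, scale = R/||x|| = 3/9.930778 = 0.302091, proj(x) = scale * x
proj(x) = [-1.486046, -2.006519, 1.138823, 1.211868]
Step 3: Dot product.
a^T * proj(x) = -1*(-1.486046) + 5*(-2.006519) + 2*1.138823 + 3*1.211868 = -2.6333


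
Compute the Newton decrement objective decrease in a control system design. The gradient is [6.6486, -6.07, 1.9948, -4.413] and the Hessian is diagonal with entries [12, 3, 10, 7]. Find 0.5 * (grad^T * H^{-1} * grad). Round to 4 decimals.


Step 1: H is diagonal, so H^(-1) * g = [0.5541, -2.0233, 0.1995, -0.6304].
Step 2: g^T H^(-1) g = sum_i g_i^2 / H_ii
  = (6.6486)^2/12 + (-6.07)^2/3 + (1.9948)^2/10 + (-4.413)^2/7
  = 3.6837 + 12.2816 + 0.3979 + 2.7821 = 19.1453
Step 3: Objective decrease = 0.5 * g^T H^(-1) g = 9.5726


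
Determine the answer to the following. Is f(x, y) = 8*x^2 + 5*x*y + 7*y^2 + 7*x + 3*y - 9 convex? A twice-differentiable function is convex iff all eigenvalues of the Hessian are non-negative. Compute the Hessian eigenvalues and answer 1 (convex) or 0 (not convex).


The Hessian of f(x,y) = 8*x^2 + 5*x*y + 7*y^2 + 7*x + 3*y - 9 is:
H = [[16, 5], [5, 14]]
Trace = 16 + 14 = 30
Determinant = 16*14 - (5)^2 = 199
Discriminant = (30)^2 - 4*199 = 104.0
Eigenvalues: lambda_1 = 9.901, lambda_2 = 20.099
The function is convex.

1


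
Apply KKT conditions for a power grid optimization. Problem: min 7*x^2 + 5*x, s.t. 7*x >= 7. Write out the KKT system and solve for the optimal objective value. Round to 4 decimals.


Step 1: Try lambda = 0 (constraint inactive).
x_unc = -5/(2*7) = -0.3571
Check: 7*-0.3571 = -2.4997 < 7 -- violated!
Step 2: Constraint must be active: 7*x = 7
x* = 7/7 = 1.0
lambda = (2*7*1.0 + 5)/7 = 2.7143
Step 3: Compute optimal value.
f(x*) = 7*1.0^2 + 5*1.0 = 12.0


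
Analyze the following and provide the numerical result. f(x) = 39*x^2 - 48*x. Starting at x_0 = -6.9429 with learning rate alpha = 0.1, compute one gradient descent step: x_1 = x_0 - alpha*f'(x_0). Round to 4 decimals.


We compute the gradient at x_0 and apply the update.
f'(x) = 78*x - 48
f'(-6.9429) = 78*-6.9429 - 48 = -589.5462
x_1 = -6.9429 - 0.1*-589.5462 = 52.0117


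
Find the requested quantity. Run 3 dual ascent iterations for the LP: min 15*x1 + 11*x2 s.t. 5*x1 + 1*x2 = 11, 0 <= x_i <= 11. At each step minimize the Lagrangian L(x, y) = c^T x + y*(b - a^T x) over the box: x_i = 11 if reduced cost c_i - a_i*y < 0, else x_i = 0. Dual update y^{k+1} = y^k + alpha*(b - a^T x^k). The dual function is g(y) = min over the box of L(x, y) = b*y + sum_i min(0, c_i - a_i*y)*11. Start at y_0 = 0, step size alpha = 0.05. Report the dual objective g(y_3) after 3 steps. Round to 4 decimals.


Dual ascent for LP: min 15*x1 + 11*x2, 5*x1 + 1*x2 = 11, 0 <= x_i <= 11
Step 1: y^k = 0.0, reduced costs: (15.0, 11.0)
  x^k = (0.0, 0.0), subgradient = b - a^T x = 11.0
  y^{k+1} = 0.0 + 0.05*11.0 = 0.55
Step 2: y^k = 0.55, reduced costs: (12.25, 10.45)
  x^k = (0.0, 0.0), subgradient = b - a^T x = 11.0
  y^{k+1} = 0.55 + 0.05*11.0 = 1.1
Step 3: y^k = 1.1, reduced costs: (9.5, 9.9)
  x^k = (0.0, 0.0), subgradient = b - a^T x = 11.0
  y^{k+1} = 1.1 + 0.05*11.0 = 1.65
Dual objective at y_3 = 1.65: reduced costs (6.75, 9.35), box minimizer x = (0.0, 0.0)
g(y_3) = b*y + (c1 - a1*y)*x1 + (c2 - a2*y)*x2 = 11*1.65 + 6.75*0.0 + 9.35*0.0 = 18.15 + 0.0 + 0.0 = 18.15


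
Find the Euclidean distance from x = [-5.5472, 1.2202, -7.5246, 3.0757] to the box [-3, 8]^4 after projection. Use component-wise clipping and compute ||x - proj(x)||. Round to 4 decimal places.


Project each component onto [-3, 8].
clip(-5.5472) = -3.0, clip(1.2202) = 1.2202, clip(-7.5246) = -3.0, clip(3.0757) = 3.0757
Projection = [-3.0, 1.2202, -3.0, 3.0757]
Squared diffs: [6.4882, 0.0, 20.472, 0.0]
Distance = sqrt(26.9602) = 5.1923


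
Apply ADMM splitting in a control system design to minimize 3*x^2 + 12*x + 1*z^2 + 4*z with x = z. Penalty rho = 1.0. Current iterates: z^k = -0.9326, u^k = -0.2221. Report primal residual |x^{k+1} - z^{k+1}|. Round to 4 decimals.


ADMM iteration with rho = 1.0, z^k = -0.9326, u^k = -0.2221
Step 1: x-update.
Minimize 3*x^2 + 12*x + (1.0/2)*(x + 0.9326 - 0.2221)^2
FOC: (2*3 + 1.0)*x = -12 + 1.0*(-0.9326 + 0.2221)
x^{k+1} = -1.8158
Step 2: z-update.
Minimize 1*z^2 + 4*z + (1.0/2)*(-1.8158 - z - 0.2221)^2
FOC: (2*1 + 1.0)*z = -4 + 1.0*(-1.8158 - 0.2221)
z^{k+1} = -2.0126
Step 3: u-update.
u^{k+1} = -0.2221 - 1.8158 + 2.0126 = -0.0253
Step 4: Primal residual = |-1.8158 + 2.0126| = 0.1968


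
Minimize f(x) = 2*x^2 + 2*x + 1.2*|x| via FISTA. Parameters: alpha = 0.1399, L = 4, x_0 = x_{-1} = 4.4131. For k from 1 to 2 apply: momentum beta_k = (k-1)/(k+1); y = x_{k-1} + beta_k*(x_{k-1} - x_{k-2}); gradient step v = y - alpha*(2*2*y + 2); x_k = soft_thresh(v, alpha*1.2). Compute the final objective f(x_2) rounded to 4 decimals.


FISTA on f(x) = 2*x^2 + 2*x + 1.2*|x|
L = 4, alpha = 0.1399
Iteration 1: beta = 0.0, y = 4.4131 + 0.0*(4.4131 - 4.4131) = 4.4131
  grad(y) = 19.6524, v = y - alpha*grad = 1.6637
  prox(v) = soft_thresh(1.6637, 0.1679) = 1.4958
Iteration 2: beta = 0.3333, y = 1.4958 + 0.3333*(1.4958 - 4.4131) = 0.5234
  grad(y) = 4.0937, v = y - alpha*grad = -0.0493
  prox(v) = soft_thresh(-0.0493, 0.1679) = 0.0
f(x_2) = 2*0.0^2 + 2*0.0 + 1.2*|0.0| = 0.0


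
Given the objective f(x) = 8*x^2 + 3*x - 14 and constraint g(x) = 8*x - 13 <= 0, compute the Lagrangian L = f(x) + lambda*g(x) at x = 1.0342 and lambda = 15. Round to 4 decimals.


Step 1: Evaluate f(x).
f(1.0342) = 8*1.0342^2 + 3*1.0342 - 14 = -2.3408
Step 2: Evaluate g(x).
g(1.0342) = 8*1.0342 - 13 = -4.7264
Step 3: Compute Lagrangian.
L = -2.3408 + 15*-4.7264 = -73.2368


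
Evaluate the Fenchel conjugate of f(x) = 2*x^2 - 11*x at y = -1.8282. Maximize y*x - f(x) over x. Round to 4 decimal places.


f*(y) = sup_x {y*x - a*x^2 - b*x} = sup_x {(y-b)*x - a*x^2}
FOC: (y - b) - 2a*x = 0 => x* = (y - b)/(2a)
x* = (-1.8282 + 11)/(2*2) = 2.293
f*(-1.8282) = (y-b)^2/(4a) = (-1.8282 + 11)^2/(4*2)
= 84.1219/8 = 10.5152


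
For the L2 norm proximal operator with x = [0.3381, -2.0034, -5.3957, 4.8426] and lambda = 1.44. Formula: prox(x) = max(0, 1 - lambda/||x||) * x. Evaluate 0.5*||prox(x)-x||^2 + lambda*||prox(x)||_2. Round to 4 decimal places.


Step 1: Compute ||x||.
||x|| = 7.5294
Step 2: Compute scaling factor.
scale = max(0, 1 - 1.44/7.5294) = 0.8088
Step 3: prox(x) = [0.2734, -1.6203, -4.3638, 3.9165]
||prox(x)|| = 6.0894
Step 4: Proximal objective.
0.5*||prox-x||^2 = 1.0368
lambda*||prox|| = 8.7687
Total = 9.8056


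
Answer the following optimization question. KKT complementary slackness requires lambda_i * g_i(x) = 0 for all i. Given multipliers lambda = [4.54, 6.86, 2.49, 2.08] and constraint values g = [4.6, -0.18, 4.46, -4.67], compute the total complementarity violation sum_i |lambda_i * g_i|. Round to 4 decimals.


KKT complementary slackness check:
lambda_1 * g_1 = 4.54 * 4.6 = 20.884
lambda_2 * g_2 = 6.86 * -0.18 = -1.2348
lambda_3 * g_3 = 2.49 * 4.46 = 11.1054
lambda_4 * g_4 = 2.08 * -4.67 = -9.7136
Total violation = 20.884 + 1.2348 + 11.1054 + 9.7136 = 42.9378


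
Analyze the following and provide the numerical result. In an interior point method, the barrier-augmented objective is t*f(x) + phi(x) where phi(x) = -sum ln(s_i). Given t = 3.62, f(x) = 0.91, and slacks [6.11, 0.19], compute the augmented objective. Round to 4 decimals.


Step 1: Compute log-barrier.
ln values: [1.8099, -1.6607]
phi = -(1.8099 - 1.6607) = -0.1492
Step 2: Compute augmented objective.
t*f(x) = 3.62*0.91 = 3.2942
Total = 3.2942 - 0.1492 = 3.145


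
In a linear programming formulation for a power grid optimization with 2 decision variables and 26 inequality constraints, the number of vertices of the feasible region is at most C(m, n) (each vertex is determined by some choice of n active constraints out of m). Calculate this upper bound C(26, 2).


Each vertex corresponds to some choice of n active constraints out of m, so the number of vertices is at most C(m, n) = m! / (n!(m-n)!).
m = 26, n = 2
Numerator: 26 * 25
Denominator: 2! = 2
C(26, 2) = 325


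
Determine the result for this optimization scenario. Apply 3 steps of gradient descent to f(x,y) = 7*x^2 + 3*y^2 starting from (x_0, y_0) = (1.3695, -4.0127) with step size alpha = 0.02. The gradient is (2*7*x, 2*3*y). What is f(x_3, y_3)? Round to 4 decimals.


Gradient descent on f(x,y) = 7*x^2 + 3*y^2.
Starting point: (1.3695, -4.0127), alpha = 0.02
Step 1: grad_x = 2*7*1.3695 = 19.173, grad_y = 2*3*-4.0127 = -24.0762
  x_1 = 1.3695 - 0.02*19.173 = 0.986
  y_1 = -4.0127 - 0.02*-24.0762 = -3.5312
Step 2: grad_x = 2*7*0.986 = 13.8046, grad_y = 2*3*-3.5312 = -21.1871
  x_2 = 0.986 - 0.02*13.8046 = 0.7099
  y_2 = -3.5312 - 0.02*-21.1871 = -3.1074
Step 3: grad_x = 2*7*0.7099 = 9.9393, grad_y = 2*3*-3.1074 = -18.6446
  x_3 = 0.7099 - 0.02*9.9393 = 0.5112
  y_3 = -3.1074 - 0.02*-18.6446 = -2.7345
f(0.5112, -2.7345) = 7*0.5112^2 + 3*(-2.7345)^2 = 24.2622


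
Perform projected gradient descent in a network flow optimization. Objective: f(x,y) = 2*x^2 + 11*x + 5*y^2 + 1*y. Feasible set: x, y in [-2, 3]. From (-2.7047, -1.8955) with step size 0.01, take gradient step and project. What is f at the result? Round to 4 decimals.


Step 1: Compute gradient at (-2.7047, -1.8955).
grad_x = 2*2*-2.7047 + 11 = 0.1812
grad_y = 2*5*-1.8955 + 1 = -17.955
Step 2: Gradient step.
x_raw = -2.7047 - 0.01*0.1812 = -2.7065
y_raw = -1.8955 - 0.01*-17.955 = -1.716
Step 3: Project onto [-2, 3].
x_proj = clip(-2.7065) = -2.0
y_proj = clip(-1.716) = -1.716
Step 4: Evaluate f.
f(-2.0, -1.716) = -0.9935


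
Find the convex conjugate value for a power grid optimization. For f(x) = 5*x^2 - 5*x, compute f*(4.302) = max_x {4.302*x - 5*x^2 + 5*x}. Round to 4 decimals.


f*(y) = sup_x {y*x - a*x^2 - b*x} = sup_x {(y-b)*x - a*x^2}
FOC: (y - b) - 2a*x = 0 => x* = (y - b)/(2a)
x* = (4.302 + 5)/(2*5) = 0.9302
f*(4.302) = (y-b)^2/(4a) = (4.302 + 5)^2/(4*5)
= 86.5272/20 = 4.3264


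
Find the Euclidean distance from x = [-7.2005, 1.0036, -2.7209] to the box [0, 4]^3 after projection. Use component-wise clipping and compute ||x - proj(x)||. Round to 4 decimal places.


Project each component onto [0, 4].
clip(-7.2005) = 0.0, clip(1.0036) = 1.0036, clip(-2.7209) = 0.0
Projection = [0.0, 1.0036, 0.0]
Squared diffs: [51.8472, 0.0, 7.4033]
Distance = sqrt(59.2505) = 7.6974


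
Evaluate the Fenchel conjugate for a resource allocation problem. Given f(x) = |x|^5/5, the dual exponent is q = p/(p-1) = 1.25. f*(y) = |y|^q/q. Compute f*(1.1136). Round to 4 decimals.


The conjugate exponent q satisfies 1/p + 1/q = 1.
p = 5, so q = 5/(5 - 1) = 1.25
|y|^q = 1.1136^1.25 = 1.144
f*(1.1136) = 1.144 / 1.25 = 0.9152


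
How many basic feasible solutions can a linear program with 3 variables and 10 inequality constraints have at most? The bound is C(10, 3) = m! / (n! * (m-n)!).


Each vertex corresponds to some choice of n active constraints out of m, so the number of vertices is at most C(m, n) = m! / (n!(m-n)!).
m = 10, n = 3
Numerator: 10 * 9 * 8
Denominator: 3! = 6
C(10, 3) = 120


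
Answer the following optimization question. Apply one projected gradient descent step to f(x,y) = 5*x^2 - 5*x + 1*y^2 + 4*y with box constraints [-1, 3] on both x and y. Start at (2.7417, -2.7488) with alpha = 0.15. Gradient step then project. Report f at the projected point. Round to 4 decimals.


Step 1: Compute gradient at (2.7417, -2.7488).
grad_x = 2*5*2.7417 - 5 = 22.417
grad_y = 2*1*-2.7488 + 4 = -1.4976
Step 2: Gradient step.
x_raw = 2.7417 - 0.15*22.417 = -0.6209
y_raw = -2.7488 - 0.15*-1.4976 = -2.5242
Step 3: Project onto [-1, 3].
x_proj = clip(-0.6209) = -0.6209
y_proj = clip(-2.5242) = -1.0
Step 4: Evaluate f.
f(-0.6209, -1.0) = 2.0315


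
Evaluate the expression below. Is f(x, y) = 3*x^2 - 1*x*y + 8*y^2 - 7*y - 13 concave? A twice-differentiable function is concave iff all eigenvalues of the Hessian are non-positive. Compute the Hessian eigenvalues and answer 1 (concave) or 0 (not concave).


The Hessian of f(x,y) = 3*x^2 - 1*x*y + 8*y^2 - 7*y - 13 is:
H = [[6, -1], [-1, 16]]
Trace = 6 + 16 = 22
Determinant = 6*16 - (-1)^2 = 95
Discriminant = (22)^2 - 4*95 = 104.0
Eigenvalues: lambda_1 = 5.901, lambda_2 = 16.099
The function is not concave.

0


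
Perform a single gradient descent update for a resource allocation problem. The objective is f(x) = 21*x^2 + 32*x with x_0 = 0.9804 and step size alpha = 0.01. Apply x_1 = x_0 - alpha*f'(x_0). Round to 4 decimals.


We compute the gradient at x_0 and apply the update.
f'(x) = 42*x + 32
f'(0.9804) = 42*0.9804 + 32 = 73.1768
x_1 = 0.9804 - 0.01*73.1768 = 0.2486


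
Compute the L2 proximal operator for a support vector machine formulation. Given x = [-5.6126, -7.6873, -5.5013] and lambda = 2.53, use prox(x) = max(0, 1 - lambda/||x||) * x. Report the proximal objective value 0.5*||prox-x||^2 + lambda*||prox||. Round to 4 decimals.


Step 1: Compute ||x||.
||x|| = 10.9936
Step 2: Compute scaling factor.
scale = max(0, 1 - 2.53/10.9936) = 0.7699
Step 3: prox(x) = [-4.321, -5.9182, -4.2353]
||prox(x)|| = 8.4636
Step 4: Proximal objective.
0.5*||prox-x||^2 = 3.2005
lambda*||prox|| = 21.4129
Total = 24.6135


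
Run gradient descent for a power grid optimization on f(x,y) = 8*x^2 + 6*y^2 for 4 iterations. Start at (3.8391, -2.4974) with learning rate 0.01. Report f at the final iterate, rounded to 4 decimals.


Gradient descent on f(x,y) = 8*x^2 + 6*y^2.
Starting point: (3.8391, -2.4974), alpha = 0.01
Step 1: grad_x = 2*8*3.8391 = 61.4256, grad_y = 2*6*-2.4974 = -29.9688
  x_1 = 3.8391 - 0.01*61.4256 = 3.2248
  y_1 = -2.4974 - 0.01*-29.9688 = -2.1977
Step 2: grad_x = 2*8*3.2248 = 51.5975, grad_y = 2*6*-2.1977 = -26.3725
  x_2 = 3.2248 - 0.01*51.5975 = 2.7089
  y_2 = -2.1977 - 0.01*-26.3725 = -1.934
Step 3: grad_x = 2*8*2.7089 = 43.3419, grad_y = 2*6*-1.934 = -23.2078
  x_3 = 2.7089 - 0.01*43.3419 = 2.2754
  y_3 = -1.934 - 0.01*-23.2078 = -1.7019
Step 4: grad_x = 2*8*2.2754 = 36.4072, grad_y = 2*6*-1.7019 = -20.4229
  x_4 = 2.2754 - 0.01*36.4072 = 1.9114
  y_4 = -1.7019 - 0.01*-20.4229 = -1.4977
f(1.9114, -1.4977) = 8*1.9114^2 + 6*(-1.4977)^2 = 42.6852


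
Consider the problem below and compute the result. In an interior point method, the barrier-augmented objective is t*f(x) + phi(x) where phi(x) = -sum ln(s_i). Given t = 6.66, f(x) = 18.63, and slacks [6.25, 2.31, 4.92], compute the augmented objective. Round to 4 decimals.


Step 1: Compute log-barrier.
ln values: [1.8326, 0.8372, 1.5933]
phi = -(1.8326 + 0.8372 + 1.5933) = -4.2631
Step 2: Compute augmented objective.
t*f(x) = 6.66*18.63 = 124.0758
Total = 124.0758 - 4.2631 = 119.8127


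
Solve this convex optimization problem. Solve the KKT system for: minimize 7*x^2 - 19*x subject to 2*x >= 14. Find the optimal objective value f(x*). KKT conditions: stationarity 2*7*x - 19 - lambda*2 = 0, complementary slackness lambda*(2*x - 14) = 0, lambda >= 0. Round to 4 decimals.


Step 1: Try lambda = 0 (constraint inactive).
x_unc = 19/(2*7) = 1.3571
Check: 2*1.3571 = 2.7142 < 14 -- violated!
Step 2: Constraint must be active: 2*x = 14
x* = 14/2 = 7.0
lambda = (2*7*7.0 - 19)/2 = 39.5
Step 3: Compute optimal value.
f(x*) = 7*7.0^2 - 19*7.0 = 210.0


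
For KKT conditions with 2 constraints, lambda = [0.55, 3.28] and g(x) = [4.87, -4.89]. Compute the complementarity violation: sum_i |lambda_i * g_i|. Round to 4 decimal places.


KKT complementary slackness check:
lambda_1 * g_1 = 0.55 * 4.87 = 2.6785
lambda_2 * g_2 = 3.28 * -4.89 = -16.0392
Total violation = 2.6785 + 16.0392 = 18.7177


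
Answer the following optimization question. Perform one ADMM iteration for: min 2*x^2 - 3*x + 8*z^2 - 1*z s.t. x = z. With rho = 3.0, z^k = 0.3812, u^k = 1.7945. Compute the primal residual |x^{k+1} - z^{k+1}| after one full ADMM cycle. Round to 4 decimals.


ADMM iteration with rho = 3.0, z^k = 0.3812, u^k = 1.7945
Step 1: x-update.
Minimize 2*x^2 - 3*x + (3.0/2)*(x - 0.3812 + 1.7945)^2
FOC: (2*2 + 3.0)*x = 3 + 3.0*(0.3812 - 1.7945)
x^{k+1} = -0.1771
Step 2: z-update.
Minimize 8*z^2 - 1*z + (3.0/2)*(-0.1771 - z + 1.7945)^2
FOC: (2*8 + 3.0)*z = 1 + 3.0*(-0.1771 + 1.7945)
z^{k+1} = 0.308
Step 3: u-update.
u^{k+1} = 1.7945 - 0.1771 - 0.308 = 1.3094
Step 4: Primal residual = |-0.1771 - 0.308| = 0.4851


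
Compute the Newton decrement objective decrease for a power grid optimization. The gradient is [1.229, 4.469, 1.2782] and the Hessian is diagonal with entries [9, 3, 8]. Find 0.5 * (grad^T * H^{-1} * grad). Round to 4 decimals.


Step 1: H is diagonal, so H^(-1) * g = [0.1366, 1.4897, 0.1598].
Step 2: g^T H^(-1) g = sum_i g_i^2 / H_ii
  = (1.229)^2/9 + (4.469)^2/3 + (1.2782)^2/8
  = 0.1678 + 6.6573 + 0.2042 = 7.0294
Step 3: Objective decrease = 0.5 * g^T H^(-1) g = 3.5147


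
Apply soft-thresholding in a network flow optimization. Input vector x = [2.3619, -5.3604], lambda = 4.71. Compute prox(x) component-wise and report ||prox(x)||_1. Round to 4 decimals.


Soft-thresholding with lambda = 4.71:
prox(2.3619) = sign(2.3619)*max(|2.3619| - 4.71, 0) = 0.0
prox(-5.3604) = sign(-5.3604)*max(|-5.3604| - 4.71, 0) = -0.6504
prox(x) = [0.0, -0.6504]
||prox(x)||_1 = 0.0 + 0.6504 = 0.6504


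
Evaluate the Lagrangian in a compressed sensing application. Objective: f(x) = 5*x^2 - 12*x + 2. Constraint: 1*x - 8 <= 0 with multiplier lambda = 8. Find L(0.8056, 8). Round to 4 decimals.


Step 1: Evaluate f(x).
f(0.8056) = 5*0.8056^2 - 12*0.8056 + 2 = -4.4222
Step 2: Evaluate g(x).
g(0.8056) = 1*0.8056 - 8 = -7.1944
Step 3: Compute Lagrangian.
L = -4.4222 + 8*-7.1944 = -61.9774


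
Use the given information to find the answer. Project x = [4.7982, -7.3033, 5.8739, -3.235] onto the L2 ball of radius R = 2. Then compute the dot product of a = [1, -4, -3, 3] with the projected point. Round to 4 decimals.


Step 1: Compute ||x|| (intermediates to 6 decimals).
||x|| = sqrt(4.7982^2 + (-7.3033)^2 + 5.8739^2 + (-3.235)^2) = 11.014937
Step 2: Project.
Since ||x|| > R, scale = R/||x|| = 2/11.014937 = 0.181572, proj(x) = scale * x
proj(x) = [0.871219, -1.326075, 1.066536, -0.587385]
Step 3: Dot product.
a^T * proj(x) = 1*0.871219 - 4*(-1.326075) - 3*1.066536 + 3*(-0.587385) = 1.2138


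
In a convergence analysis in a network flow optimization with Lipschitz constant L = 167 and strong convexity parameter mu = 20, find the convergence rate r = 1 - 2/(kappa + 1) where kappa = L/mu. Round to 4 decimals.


Step 1: Compute the condition number.
kappa = L/mu = 167/20 = 8.35
Step 2: Compute the convergence rate.
r = 1 - 2/(kappa + 1) = 1 - 2*mu/(L + mu) = (L - mu)/(L + mu) = 147/187 = 0.7861


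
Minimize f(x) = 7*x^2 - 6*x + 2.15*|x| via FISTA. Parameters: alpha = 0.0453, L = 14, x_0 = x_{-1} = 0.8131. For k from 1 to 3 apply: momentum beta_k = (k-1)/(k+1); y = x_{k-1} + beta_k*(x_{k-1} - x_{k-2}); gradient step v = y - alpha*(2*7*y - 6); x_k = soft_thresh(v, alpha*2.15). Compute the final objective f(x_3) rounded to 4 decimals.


FISTA on f(x) = 7*x^2 - 6*x + 2.15*|x|
L = 14, alpha = 0.0453
Iteration 1: beta = 0.0, y = 0.8131 + 0.0*(0.8131 - 0.8131) = 0.8131
  grad(y) = 5.3834, v = y - alpha*grad = 0.5692
  prox(v) = soft_thresh(0.5692, 0.0974) = 0.4718
Iteration 2: beta = 0.3333, y = 0.4718 + 0.3333*(0.4718 - 0.8131) = 0.3581
  grad(y) = -0.9868, v = y - alpha*grad = 0.4028
  prox(v) = soft_thresh(0.4028, 0.0974) = 0.3054
Iteration 3: beta = 0.5, y = 0.3054 + 0.5*(0.3054 - 0.4718) = 0.2222
  grad(y) = -2.8896, v = y - alpha*grad = 0.3531
  prox(v) = soft_thresh(0.3531, 0.0974) = 0.2557
f(x_3) = 7*0.2557^2 - 6*0.2557 + 2.15*|0.2557| = -0.5268


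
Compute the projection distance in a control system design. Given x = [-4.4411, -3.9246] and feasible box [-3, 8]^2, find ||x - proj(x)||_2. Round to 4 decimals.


Project each component onto [-3, 8].
clip(-4.4411) = -3.0, clip(-3.9246) = -3.0
Projection = [-3.0, -3.0]
Squared diffs: [2.0768, 0.8549]
Distance = sqrt(2.9317) = 1.7122


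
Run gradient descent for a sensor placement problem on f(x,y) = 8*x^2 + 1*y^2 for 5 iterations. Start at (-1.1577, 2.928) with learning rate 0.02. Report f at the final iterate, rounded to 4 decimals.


Gradient descent on f(x,y) = 8*x^2 + 1*y^2.
Starting point: (-1.1577, 2.928), alpha = 0.02
Step 1: grad_x = 2*8*-1.1577 = -18.5232, grad_y = 2*1*2.928 = 5.856
  x_1 = -1.1577 - 0.02*-18.5232 = -0.7872
  y_1 = 2.928 - 0.02*5.856 = 2.8109
Step 2: grad_x = 2*8*-0.7872 = -12.5958, grad_y = 2*1*2.8109 = 5.6218
  x_2 = -0.7872 - 0.02*-12.5958 = -0.5353
  y_2 = 2.8109 - 0.02*5.6218 = 2.6984
Step 3: grad_x = 2*8*-0.5353 = -8.5651, grad_y = 2*1*2.6984 = 5.3969
  x_3 = -0.5353 - 0.02*-8.5651 = -0.364
  y_3 = 2.6984 - 0.02*5.3969 = 2.5905
Step 4: grad_x = 2*8*-0.364 = -5.8243, grad_y = 2*1*2.5905 = 5.181
  x_4 = -0.364 - 0.02*-5.8243 = -0.2475
  y_4 = 2.5905 - 0.02*5.181 = 2.4869
Step 5: grad_x = 2*8*-0.2475 = -3.9605, grad_y = 2*1*2.4869 = 4.9738
  x_5 = -0.2475 - 0.02*-3.9605 = -0.1683
  y_5 = 2.4869 - 0.02*4.9738 = 2.3874
f(-0.1683, 2.3874) = 8*(-0.1683)^2 + 1*2.3874^2 = 5.9264


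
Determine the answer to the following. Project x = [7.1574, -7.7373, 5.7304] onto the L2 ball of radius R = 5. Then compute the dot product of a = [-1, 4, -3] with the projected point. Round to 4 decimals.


Step 1: Compute ||x|| (intermediates to 6 decimals).
||x|| = sqrt(7.1574^2 + (-7.7373)^2 + 5.7304^2) = 11.997153
Step 2: Project.
Since ||x|| > R, scale = R/||x|| = 5/11.997153 = 0.416766, proj(x) = scale * x
proj(x) = [2.982961, -3.224644, 2.388236]
Step 3: Dot product.
a^T * proj(x) = -1*2.982961 + 4*(-3.224644) - 3*2.388236 = -23.0462


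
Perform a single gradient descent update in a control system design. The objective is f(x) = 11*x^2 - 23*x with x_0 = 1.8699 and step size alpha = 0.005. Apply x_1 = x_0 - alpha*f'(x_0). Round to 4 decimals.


We compute the gradient at x_0 and apply the update.
f'(x) = 22*x - 23
f'(1.8699) = 22*1.8699 - 23 = 18.1378
x_1 = 1.8699 - 0.005*18.1378 = 1.7792


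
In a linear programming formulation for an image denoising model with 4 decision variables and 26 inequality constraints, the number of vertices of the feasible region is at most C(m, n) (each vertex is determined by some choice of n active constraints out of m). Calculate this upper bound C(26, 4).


Each vertex corresponds to some choice of n active constraints out of m, so the number of vertices is at most C(m, n) = m! / (n!(m-n)!).
m = 26, n = 4
Numerator: 26 * 25 * 24 * 23
Denominator: 4! = 24
C(26, 4) = 14950


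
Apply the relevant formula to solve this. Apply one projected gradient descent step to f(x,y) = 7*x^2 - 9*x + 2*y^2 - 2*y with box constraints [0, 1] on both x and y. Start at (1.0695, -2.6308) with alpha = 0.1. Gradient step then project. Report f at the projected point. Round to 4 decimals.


Step 1: Compute gradient at (1.0695, -2.6308).
grad_x = 2*7*1.0695 - 9 = 5.973
grad_y = 2*2*-2.6308 - 2 = -12.5232
Step 2: Gradient step.
x_raw = 1.0695 - 0.1*5.973 = 0.4722
y_raw = -2.6308 - 0.1*-12.5232 = -1.3785
Step 3: Project onto [0, 1].
x_proj = clip(0.4722) = 0.4722
y_proj = clip(-1.3785) = 0.0
Step 4: Evaluate f.
f(0.4722, 0.0) = -2.689


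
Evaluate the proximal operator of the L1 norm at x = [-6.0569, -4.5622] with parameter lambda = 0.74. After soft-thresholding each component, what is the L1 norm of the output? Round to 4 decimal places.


Soft-thresholding with lambda = 0.74:
prox(-6.0569) = sign(-6.0569)*max(|-6.0569| - 0.74, 0) = -5.3169
prox(-4.5622) = sign(-4.5622)*max(|-4.5622| - 0.74, 0) = -3.8222
prox(x) = [-5.3169, -3.8222]
||prox(x)||_1 = 5.3169 + 3.8222 = 9.1391


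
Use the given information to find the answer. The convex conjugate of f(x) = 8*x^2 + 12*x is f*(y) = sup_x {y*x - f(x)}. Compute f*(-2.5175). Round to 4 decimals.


f*(y) = sup_x {y*x - a*x^2 - b*x} = sup_x {(y-b)*x - a*x^2}
FOC: (y - b) - 2a*x = 0 => x* = (y - b)/(2a)
x* = (-2.5175 - 12)/(2*8) = -0.9073
f*(-2.5175) = (y-b)^2/(4a) = (-2.5175 - 12)^2/(4*8)
= 210.7578/32 = 6.5862


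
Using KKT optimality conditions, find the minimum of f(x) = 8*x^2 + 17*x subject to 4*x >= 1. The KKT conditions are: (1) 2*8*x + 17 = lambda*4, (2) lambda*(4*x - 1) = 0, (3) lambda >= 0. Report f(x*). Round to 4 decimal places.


Step 1: Try lambda = 0 (constraint inactive).
x_unc = -17/(2*8) = -1.0625
Check: 4*-1.0625 = -4.25 < 1 -- violated!
Step 2: Constraint must be active: 4*x = 1
x* = 1/4 = 0.25
lambda = (2*8*0.25 + 17)/4 = 5.25
Step 3: Compute optimal value.
f(x*) = 8*0.25^2 + 17*0.25 = 4.75


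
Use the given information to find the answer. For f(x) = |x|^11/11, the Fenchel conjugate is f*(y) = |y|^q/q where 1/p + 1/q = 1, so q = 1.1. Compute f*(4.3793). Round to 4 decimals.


The conjugate exponent q satisfies 1/p + 1/q = 1.
p = 11, so q = 11/(11 - 1) = 1.1
|y|^q = 4.3793^1.1 = 5.0763
f*(4.3793) = 5.0763 / 1.1 = 4.6148


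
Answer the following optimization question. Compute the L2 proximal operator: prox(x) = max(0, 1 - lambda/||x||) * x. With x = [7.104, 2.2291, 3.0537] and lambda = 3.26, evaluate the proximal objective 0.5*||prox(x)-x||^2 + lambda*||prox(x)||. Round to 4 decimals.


Step 1: Compute ||x||.
||x|| = 8.0474
Step 2: Compute scaling factor.
scale = max(0, 1 - 3.26/8.0474) = 0.5949
Step 3: prox(x) = [4.2262, 1.3261, 1.8166]
||prox(x)|| = 4.7874
Step 4: Proximal objective.
0.5*||prox-x||^2 = 5.3138
lambda*||prox|| = 15.6069
Total = 20.9208


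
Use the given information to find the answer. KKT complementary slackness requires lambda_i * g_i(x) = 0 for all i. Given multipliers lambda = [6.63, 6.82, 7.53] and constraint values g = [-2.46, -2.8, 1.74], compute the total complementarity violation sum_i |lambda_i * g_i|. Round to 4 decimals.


KKT complementary slackness check:
lambda_1 * g_1 = 6.63 * -2.46 = -16.3098
lambda_2 * g_2 = 6.82 * -2.8 = -19.096
lambda_3 * g_3 = 7.53 * 1.74 = 13.1022
Total violation = 16.3098 + 19.096 + 13.1022 = 48.508


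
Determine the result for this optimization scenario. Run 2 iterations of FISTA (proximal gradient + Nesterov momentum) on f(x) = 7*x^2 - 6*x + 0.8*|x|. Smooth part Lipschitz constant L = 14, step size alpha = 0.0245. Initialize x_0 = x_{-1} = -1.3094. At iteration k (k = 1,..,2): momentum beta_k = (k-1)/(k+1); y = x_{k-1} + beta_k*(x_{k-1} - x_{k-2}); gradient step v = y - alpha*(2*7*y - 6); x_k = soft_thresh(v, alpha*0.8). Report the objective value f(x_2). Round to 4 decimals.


FISTA on f(x) = 7*x^2 - 6*x + 0.8*|x|
L = 14, alpha = 0.0245
Iteration 1: beta = 0.0, y = -1.3094 + 0.0*(-1.3094 + 1.3094) = -1.3094
  grad(y) = -24.3316, v = y - alpha*grad = -0.7133
  prox(v) = soft_thresh(-0.7133, 0.0196) = -0.6937
Iteration 2: beta = 0.3333, y = -0.6937 + 0.3333*(-0.6937 + 1.3094) = -0.4884
  grad(y) = -12.8381, v = y - alpha*grad = -0.1739
  prox(v) = soft_thresh(-0.1739, 0.0196) = -0.1543
f(x_2) = 7*(-0.1543)^2 - 6*(-0.1543) + 0.8*|-0.1543| = 1.2159


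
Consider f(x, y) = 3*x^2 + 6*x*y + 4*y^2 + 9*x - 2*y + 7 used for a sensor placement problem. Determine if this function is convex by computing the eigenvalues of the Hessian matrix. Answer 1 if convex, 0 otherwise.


The Hessian of f(x,y) = 3*x^2 + 6*x*y + 4*y^2 + 9*x - 2*y + 7 is:
H = [[6, 6], [6, 8]]
Trace = 6 + 8 = 14
Determinant = 6*8 - (6)^2 = 12
Discriminant = (14)^2 - 4*12 = 148.0
Eigenvalues: lambda_1 = 0.9172, lambda_2 = 13.0828
The function is convex.

1


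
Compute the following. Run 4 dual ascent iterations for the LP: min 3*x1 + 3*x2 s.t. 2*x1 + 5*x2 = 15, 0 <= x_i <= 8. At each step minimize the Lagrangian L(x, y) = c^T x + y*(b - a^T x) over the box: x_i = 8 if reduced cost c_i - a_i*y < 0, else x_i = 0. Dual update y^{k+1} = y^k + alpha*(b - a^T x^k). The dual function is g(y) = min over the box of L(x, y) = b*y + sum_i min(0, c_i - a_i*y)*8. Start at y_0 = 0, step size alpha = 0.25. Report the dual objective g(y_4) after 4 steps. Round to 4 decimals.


Dual ascent for LP: min 3*x1 + 3*x2, 2*x1 + 5*x2 = 15, 0 <= x_i <= 8
Step 1: y^k = 0.0, reduced costs: (3.0, 3.0)
  x^k = (0.0, 0.0), subgradient = b - a^T x = 15.0
  y^{k+1} = 0.0 + 0.25*15.0 = 3.75
Step 2: y^k = 3.75, reduced costs: (-4.5, -15.75)
  x^k = (8.0, 8.0), subgradient = b - a^T x = -41.0
  y^{k+1} = 3.75 + 0.25*-41.0 = -6.5
Step 3: y^k = -6.5, reduced costs: (16.0, 35.5)
  x^k = (0.0, 0.0), subgradient = b - a^T x = 15.0
  y^{k+1} = -6.5 + 0.25*15.0 = -2.75
Step 4: y^k = -2.75, reduced costs: (8.5, 16.75)
  x^k = (0.0, 0.0), subgradient = b - a^T x = 15.0
  y^{k+1} = -2.75 + 0.25*15.0 = 1.0
Dual objective at y_4 = 1.0: reduced costs (1.0, -2.0), box minimizer x = (0.0, 8.0)
g(y_4) = b*y + (c1 - a1*y)*x1 + (c2 - a2*y)*x2 = 15*1.0 + 1.0*0.0 + (-2.0)*8.0 = 15.0 + 0.0 - 16.0 = -1.0


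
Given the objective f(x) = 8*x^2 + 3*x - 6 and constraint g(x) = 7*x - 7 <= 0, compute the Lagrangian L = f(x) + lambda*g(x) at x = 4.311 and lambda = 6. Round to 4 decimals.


Step 1: Evaluate f(x).
f(4.311) = 8*4.311^2 + 3*4.311 - 6 = 155.6108
Step 2: Evaluate g(x).
g(4.311) = 7*4.311 - 7 = 23.177
Step 3: Compute Lagrangian.
L = 155.6108 + 6*23.177 = 294.6728


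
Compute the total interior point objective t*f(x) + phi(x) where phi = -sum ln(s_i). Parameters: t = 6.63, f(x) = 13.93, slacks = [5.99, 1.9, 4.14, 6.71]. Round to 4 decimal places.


Step 1: Compute log-barrier.
ln values: [1.7901, 0.6419, 1.4207, 1.9036]
phi = -(1.7901 + 0.6419 + 1.4207 + 1.9036) = -5.7562
Step 2: Compute augmented objective.
t*f(x) = 6.63*13.93 = 92.3559
Total = 92.3559 - 5.7562 = 86.5997


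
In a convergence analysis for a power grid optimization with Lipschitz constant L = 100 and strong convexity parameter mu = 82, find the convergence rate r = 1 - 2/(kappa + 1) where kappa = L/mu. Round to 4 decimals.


Step 1: Compute the condition number.
kappa = L/mu = 100/82 = 1.2195
Step 2: Compute the convergence rate.
r = 1 - 2/(kappa + 1) = 1 - 2*mu/(L + mu) = (L - mu)/(L + mu) = 18/182 = 0.0989


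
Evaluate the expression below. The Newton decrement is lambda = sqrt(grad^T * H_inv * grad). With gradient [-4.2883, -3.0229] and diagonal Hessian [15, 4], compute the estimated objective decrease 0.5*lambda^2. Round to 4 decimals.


Step 1: H is diagonal, so H^(-1) * g = [-0.2859, -0.7557].
Step 2: g^T H^(-1) g = sum_i g_i^2 / H_ii
  = (-4.2883)^2/15 + (-3.0229)^2/4
  = 1.226 + 2.2845 = 3.5104
Step 3: Objective decrease = 0.5 * g^T H^(-1) g = 1.7552


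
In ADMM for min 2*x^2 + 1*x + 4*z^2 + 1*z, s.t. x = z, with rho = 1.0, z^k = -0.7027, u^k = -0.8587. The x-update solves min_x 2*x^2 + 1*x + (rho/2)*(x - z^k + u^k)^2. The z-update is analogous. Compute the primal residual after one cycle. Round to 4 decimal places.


ADMM iteration with rho = 1.0, z^k = -0.7027, u^k = -0.8587
Step 1: x-update.
Minimize 2*x^2 + 1*x + (1.0/2)*(x + 0.7027 - 0.8587)^2
FOC: (2*2 + 1.0)*x = -1 + 1.0*(-0.7027 + 0.8587)
x^{k+1} = -0.1688
Step 2: z-update.
Minimize 4*z^2 + 1*z + (1.0/2)*(-0.1688 - z - 0.8587)^2
FOC: (2*4 + 1.0)*z = -1 + 1.0*(-0.1688 - 0.8587)
z^{k+1} = -0.2253
Step 3: u-update.
u^{k+1} = -0.8587 - 0.1688 + 0.2253 = -0.8022
Step 4: Primal residual = |-0.1688 + 0.2253| = 0.0565


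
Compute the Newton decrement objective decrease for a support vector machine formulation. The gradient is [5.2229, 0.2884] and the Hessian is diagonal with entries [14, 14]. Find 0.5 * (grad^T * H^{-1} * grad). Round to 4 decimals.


Step 1: H is diagonal, so H^(-1) * g = [0.3731, 0.0206].
Step 2: g^T H^(-1) g = sum_i g_i^2 / H_ii
  = (5.2229)^2/14 + (0.2884)^2/14
  = 1.9485 + 0.0059 = 1.9544
Step 3: Objective decrease = 0.5 * g^T H^(-1) g = 0.9772


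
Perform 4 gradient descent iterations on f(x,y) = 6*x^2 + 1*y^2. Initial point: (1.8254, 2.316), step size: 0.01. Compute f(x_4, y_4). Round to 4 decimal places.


Gradient descent on f(x,y) = 6*x^2 + 1*y^2.
Starting point: (1.8254, 2.316), alpha = 0.01
Step 1: grad_x = 2*6*1.8254 = 21.9048, grad_y = 2*1*2.316 = 4.632
  x_1 = 1.8254 - 0.01*21.9048 = 1.6064
  y_1 = 2.316 - 0.01*4.632 = 2.2697
Step 2: grad_x = 2*6*1.6064 = 19.2762, grad_y = 2*1*2.2697 = 4.5394
  x_2 = 1.6064 - 0.01*19.2762 = 1.4136
  y_2 = 2.2697 - 0.01*4.5394 = 2.2243
Step 3: grad_x = 2*6*1.4136 = 16.9631, grad_y = 2*1*2.2243 = 4.4486
  x_3 = 1.4136 - 0.01*16.9631 = 1.244
  y_3 = 2.2243 - 0.01*4.4486 = 2.1798
Step 4: grad_x = 2*6*1.244 = 14.9275, grad_y = 2*1*2.1798 = 4.3596
  x_4 = 1.244 - 0.01*14.9275 = 1.0947
  y_4 = 2.1798 - 0.01*4.3596 = 2.1362
f(1.0947, 2.1362) = 6*1.0947^2 + 1*2.1362^2 = 11.7534


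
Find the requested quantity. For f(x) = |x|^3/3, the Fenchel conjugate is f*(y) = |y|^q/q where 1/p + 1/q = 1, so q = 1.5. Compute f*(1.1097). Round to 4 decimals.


The conjugate exponent q satisfies 1/p + 1/q = 1.
p = 3, so q = 3/(3 - 1) = 1.5
|y|^q = 1.1097^1.5 = 1.169
f*(1.1097) = 1.169 / 1.5 = 0.7793


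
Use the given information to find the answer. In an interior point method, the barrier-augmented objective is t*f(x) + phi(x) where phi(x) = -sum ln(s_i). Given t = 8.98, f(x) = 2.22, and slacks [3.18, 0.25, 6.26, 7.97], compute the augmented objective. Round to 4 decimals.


Step 1: Compute log-barrier.
ln values: [1.1569, -1.3863, 1.8342, 2.0757]
phi = -(1.1569 - 1.3863 + 1.8342 + 2.0757) = -3.6805
Step 2: Compute augmented objective.
t*f(x) = 8.98*2.22 = 19.9356
Total = 19.9356 - 3.6805 = 16.2551


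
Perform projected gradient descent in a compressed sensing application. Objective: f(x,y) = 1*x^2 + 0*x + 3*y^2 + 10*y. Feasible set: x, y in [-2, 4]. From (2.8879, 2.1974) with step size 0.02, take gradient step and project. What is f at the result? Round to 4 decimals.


Step 1: Compute gradient at (2.8879, 2.1974).
grad_x = 2*1*2.8879 + 0 = 5.7758
grad_y = 2*3*2.1974 + 10 = 23.1844
Step 2: Gradient step.
x_raw = 2.8879 - 0.02*5.7758 = 2.7724
y_raw = 2.1974 - 0.02*23.1844 = 1.7337
Step 3: Project onto [-2, 4].
x_proj = clip(2.7724) = 2.7724
y_proj = clip(1.7337) = 1.7337
Step 4: Evaluate f.
f(2.7724, 1.7337) = 34.0405


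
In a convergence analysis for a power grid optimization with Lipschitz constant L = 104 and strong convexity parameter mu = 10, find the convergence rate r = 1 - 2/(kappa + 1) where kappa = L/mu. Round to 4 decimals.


Step 1: Compute the condition number.
kappa = L/mu = 104/10 = 10.4
Step 2: Compute the convergence rate.
r = 1 - 2/(kappa + 1) = 1 - 2*mu/(L + mu) = (L - mu)/(L + mu) = 94/114 = 0.8246


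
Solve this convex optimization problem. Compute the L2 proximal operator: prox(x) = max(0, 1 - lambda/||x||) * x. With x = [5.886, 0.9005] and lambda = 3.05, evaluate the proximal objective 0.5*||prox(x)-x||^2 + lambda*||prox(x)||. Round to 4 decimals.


Step 1: Compute ||x||.
||x|| = 5.9545
Step 2: Compute scaling factor.
scale = max(0, 1 - 3.05/5.9545) = 0.4878
Step 3: prox(x) = [2.8711, 0.4392]
||prox(x)|| = 2.9045
Step 4: Proximal objective.
0.5*||prox-x||^2 = 4.6513
lambda*||prox|| = 8.8587
Total = 13.5099


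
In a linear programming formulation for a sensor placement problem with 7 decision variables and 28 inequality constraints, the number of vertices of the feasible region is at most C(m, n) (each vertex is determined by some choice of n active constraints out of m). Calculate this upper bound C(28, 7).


Each vertex corresponds to some choice of n active constraints out of m, so the number of vertices is at most C(m, n) = m! / (n!(m-n)!).
m = 28, n = 7
Numerator: 28 * 27 * 26 * 25 * 24 * 23 * 22
Denominator: 7! = 5040
C(28, 7) = 1184040


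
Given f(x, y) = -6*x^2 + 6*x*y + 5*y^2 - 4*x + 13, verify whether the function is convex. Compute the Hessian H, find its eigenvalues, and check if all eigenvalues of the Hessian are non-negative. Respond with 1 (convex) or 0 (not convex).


The Hessian of f(x,y) = -6*x^2 + 6*x*y + 5*y^2 - 4*x + 13 is:
H = [[-12, 6], [6, 10]]
Trace = -12 + 10 = -2
Determinant = -12*10 - (6)^2 = -156
Discriminant = (-2)^2 - 4*-156 = 628.0
Eigenvalues: lambda_1 = -13.53, lambda_2 = 11.53
The function is not convex.

0


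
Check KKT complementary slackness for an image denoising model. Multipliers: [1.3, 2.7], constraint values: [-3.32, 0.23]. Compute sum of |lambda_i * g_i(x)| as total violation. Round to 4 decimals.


KKT complementary slackness check:
lambda_1 * g_1 = 1.3 * -3.32 = -4.316
lambda_2 * g_2 = 2.7 * 0.23 = 0.621
Total violation = 4.316 + 0.621 = 4.937


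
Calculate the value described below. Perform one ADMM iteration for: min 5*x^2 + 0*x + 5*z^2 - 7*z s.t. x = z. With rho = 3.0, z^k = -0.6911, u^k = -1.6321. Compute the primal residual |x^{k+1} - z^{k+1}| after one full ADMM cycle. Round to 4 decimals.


ADMM iteration with rho = 3.0, z^k = -0.6911, u^k = -1.6321
Step 1: x-update.
Minimize 5*x^2 + 0*x + (3.0/2)*(x + 0.6911 - 1.6321)^2
FOC: (2*5 + 3.0)*x = 0 + 3.0*(-0.6911 + 1.6321)
x^{k+1} = 0.2172
Step 2: z-update.
Minimize 5*z^2 - 7*z + (3.0/2)*(0.2172 - z - 1.6321)^2
FOC: (2*5 + 3.0)*z = 7 + 3.0*(0.2172 - 1.6321)
z^{k+1} = 0.2119
Step 3: u-update.
u^{k+1} = -1.6321 + 0.2172 - 0.2119 = -1.6269
Step 4: Primal residual = |0.2172 - 0.2119| = 0.0052


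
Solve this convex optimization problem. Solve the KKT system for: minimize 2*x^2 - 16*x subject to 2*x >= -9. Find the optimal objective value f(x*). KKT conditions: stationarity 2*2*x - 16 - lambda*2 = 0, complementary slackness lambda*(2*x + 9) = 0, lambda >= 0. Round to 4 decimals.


Step 1: Try lambda = 0 (constraint inactive).
Stationarity: 2*2*x - 16 = 0
x* = 16/(2*2) = 4.0
Check constraint: 2*4.0 = 8.0 >= -9 -- satisfied.
Step 2: Compute optimal value.
f(x*) = 2*4.0^2 - 16*4.0 = -32.0


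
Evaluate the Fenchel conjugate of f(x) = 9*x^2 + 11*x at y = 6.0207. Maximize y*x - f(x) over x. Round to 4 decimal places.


f*(y) = sup_x {y*x - a*x^2 - b*x} = sup_x {(y-b)*x - a*x^2}
FOC: (y - b) - 2a*x = 0 => x* = (y - b)/(2a)
x* = (6.0207 - 11)/(2*9) = -0.2766
f*(6.0207) = (y-b)^2/(4a) = (6.0207 - 11)^2/(4*9)
= 24.7934/36 = 0.6887


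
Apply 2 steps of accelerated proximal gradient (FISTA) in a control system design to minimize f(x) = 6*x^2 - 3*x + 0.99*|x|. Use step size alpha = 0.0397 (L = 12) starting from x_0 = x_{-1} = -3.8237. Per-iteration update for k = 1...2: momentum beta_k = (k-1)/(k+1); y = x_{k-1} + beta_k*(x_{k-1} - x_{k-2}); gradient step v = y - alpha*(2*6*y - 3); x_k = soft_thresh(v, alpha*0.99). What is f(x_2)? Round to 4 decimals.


FISTA on f(x) = 6*x^2 - 3*x + 0.99*|x|
L = 12, alpha = 0.0397
Iteration 1: beta = 0.0, y = -3.8237 + 0.0*(-3.8237 + 3.8237) = -3.8237
  grad(y) = -48.8844, v = y - alpha*grad = -1.883
  prox(v) = soft_thresh(-1.883, 0.0393) = -1.8437
Iteration 2: beta = 0.3333, y = -1.8437 + 0.3333*(-1.8437 + 3.8237) = -1.1837
  grad(y) = -17.2042, v = y - alpha*grad = -0.5007
  prox(v) = soft_thresh(-0.5007, 0.0393) = -0.4614
f(x_2) = 6*(-0.4614)^2 - 3*(-0.4614) + 0.99*|-0.4614| = 3.1181
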